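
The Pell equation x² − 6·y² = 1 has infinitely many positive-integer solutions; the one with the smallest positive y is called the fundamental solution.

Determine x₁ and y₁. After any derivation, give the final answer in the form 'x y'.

√6 → a₀=2, period (2,4); ℓ=2 even so k=1
i=0: a=2 ⇒ p=2, q=1
i=1: a=2 ⇒ p=5, q=2
(x₁, y₁) = (5, 2);  5² − 6·2² = 1 ✓

5 2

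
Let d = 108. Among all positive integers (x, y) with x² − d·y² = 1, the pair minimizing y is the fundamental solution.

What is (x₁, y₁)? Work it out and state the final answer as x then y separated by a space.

1351 130

√108 = [10; 2,1,1,4,1,1,2,20, …], period ℓ=8 (even) → k=7
i=0: a=10 ⇒ p=10, q=1
…
i=4: a=4 ⇒ p=239, q=23
…
i=6: a=1 ⇒ p=530, q=51
i=7: a=2 ⇒ p=1351, q=130
fundamental: x₁=1351, y₁=130  (since 1825201 − 108·16900 = 1)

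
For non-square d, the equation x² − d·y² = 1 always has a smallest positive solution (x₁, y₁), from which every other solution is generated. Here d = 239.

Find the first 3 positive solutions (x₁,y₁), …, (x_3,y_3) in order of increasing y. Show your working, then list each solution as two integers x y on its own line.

6195120 400729
76759023628799 4965128484960
951062724926484326640 61519133559490389671

√239 = [15; 2,5,1,2,4,15,4,2,1,5,2,30, …], period ℓ=12 (even) → k=11
step 0: (15, 1)  from 15·(1,0) + (0,1)
…
step 2: (170, 11)  from 5·(31,2) + (15,1)
…
step 6: (37907, 2452)  from 15·(2489,161) + (572,37)
…
step 9: (500258, 32359)  from 1·(346141,22390) + (154117,9969)
step 10: (2847431, 184185)  from 5·(500258,32359) + (346141,22390)
step 11: (6195120, 400729)  from 2·(2847431,184185) + (500258,32359)
→ (6195120, 400729).  Check: 6195120²=38379511814400, 239·400729²=38379511814399, difference 1.
(x_2, y_2) = (6195120·6195120 + 239·400729·400729, 6195120·400729 + 400729·6195120) = (76759023628799, 4965128484960)
(x_3, y_3) = (6195120·76759023628799 + 239·400729·4965128484960, 6195120·4965128484960 + 400729·76759023628799) = (951062724926484326640, 61519133559490389671)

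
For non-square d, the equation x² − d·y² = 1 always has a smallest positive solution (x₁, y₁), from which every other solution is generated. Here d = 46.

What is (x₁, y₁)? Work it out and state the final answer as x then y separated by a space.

24335 3588

√46 → a₀=6, period (1,3,1,1,2,6,2,1,1,3,1,12); ℓ=12 even so k=11
step 0: (6, 1)  from 6·(1,0) + (0,1)
…
step 2: (27, 4)  from 3·(7,1) + (6,1)
step 3: (34, 5)  from 1·(27,4) + (7,1)
step 4: (61, 9)  from 1·(34,5) + (27,4)
step 5: (156, 23)  from 2·(61,9) + (34,5)
…
step 7: (2150, 317)  from 2·(997,147) + (156,23)
…
step 10: (19038, 2807)  from 3·(5297,781) + (3147,464)
step 11: (24335, 3588)  from 1·(19038,2807) + (5297,781)
fundamental: x₁=24335, y₁=3588  (since 592192225 − 46·12873744 = 1)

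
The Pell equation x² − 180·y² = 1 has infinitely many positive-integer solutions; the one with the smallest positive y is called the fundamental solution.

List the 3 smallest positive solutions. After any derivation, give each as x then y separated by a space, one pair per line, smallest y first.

√180 = [13; 2,2,2,26, …], period ℓ=4 (even) → k=3
i=0: a=13 ⇒ p=13, q=1
i=1: a=2 ⇒ p=27, q=2
i=2: a=2 ⇒ p=67, q=5
i=3: a=2 ⇒ p=161, q=12
(x₁, y₁) = (161, 12);  161² − 180·12² = 1 ✓
(161+12√180)^2 = 51841 + 3864√180
(161+12√180)^3 = 16692641 + 1244196√180

161 12
51841 3864
16692641 1244196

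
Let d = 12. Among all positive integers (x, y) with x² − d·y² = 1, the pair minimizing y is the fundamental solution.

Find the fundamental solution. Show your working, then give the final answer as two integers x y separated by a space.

d=12: √d = [3; 2,6] (ℓ=2, even), read p_1/q_1
step 0: (3, 1)  from 3·(1,0) + (0,1)
step 1: (7, 2)  from 2·(3,1) + (1,0)
→ (7, 2).  Check: 7²=49, 12·2²=48, difference 1.

7 2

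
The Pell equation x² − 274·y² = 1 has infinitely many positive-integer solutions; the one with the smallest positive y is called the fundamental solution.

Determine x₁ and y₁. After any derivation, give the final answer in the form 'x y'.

3959299 239190

d=274: √d = [16; 1,1,4,4,1,1,32] (ℓ=7, odd), read p_13/q_13
a_0=16:  p_0=16·1+0=16,  q_0=16·0+1=1
a_1=1:  p_1=1·16+1=17,  q_1=1·1+0=1
…
a_5=1:  p_5=1·629+149=778,  q_5=1·38+9=47
…
a_7=32:  p_7=32·1407+778=45802,  q_7=32·85+47=2767
a_8=1:  p_8=1·45802+1407=47209,  q_8=1·2767+85=2852
…
a_12=1:  p_12=1·1770023+419253=2189276,  q_12=1·106931+25328=132259
a_13=1:  p_13=1·2189276+1770023=3959299,  q_13=1·132259+106931=239190
fundamental: x₁=3959299, y₁=239190  (since 15676048571401 − 274·57211856100 = 1)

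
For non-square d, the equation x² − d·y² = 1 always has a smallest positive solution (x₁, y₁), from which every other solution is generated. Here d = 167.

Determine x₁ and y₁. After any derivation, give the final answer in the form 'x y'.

d=167: √d = [12; 1,11,1,24] (ℓ=4, even), read p_3/q_3
k=0  a_k=12  p_k/q_k = 12/1
k=1  a_k=1  p_k/q_k = 13/1
k=2  a_k=11  p_k/q_k = 155/12
k=3  a_k=1  p_k/q_k = 168/13
fundamental: x₁=168, y₁=13  (since 28224 − 167·169 = 1)

168 13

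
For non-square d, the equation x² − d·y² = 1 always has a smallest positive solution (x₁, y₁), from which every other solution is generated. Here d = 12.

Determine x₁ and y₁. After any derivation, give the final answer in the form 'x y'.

√12 → a₀=3, period (2,6); ℓ=2 even so k=1
k=0  a_k=3  p_k/q_k = 3/1
k=1  a_k=2  p_k/q_k = 7/2
→ (7, 2).  Check: 7²=49, 12·2²=48, difference 1.

7 2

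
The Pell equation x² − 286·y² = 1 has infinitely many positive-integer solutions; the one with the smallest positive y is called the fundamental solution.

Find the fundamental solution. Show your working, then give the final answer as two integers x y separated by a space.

[16; 1,10,3,3,2,3,3,10,1,32] for √286; ℓ=10 ⇒ convergent index 9
i=0: a=16 ⇒ p=16, q=1
i=1: a=1 ⇒ p=17, q=1
…
i=3: a=3 ⇒ p=575, q=34
i=4: a=3 ⇒ p=1911, q=113
…
i=6: a=3 ⇒ p=15102, q=893
i=7: a=3 ⇒ p=49703, q=2939
i=8: a=10 ⇒ p=512132, q=30283
i=9: a=1 ⇒ p=561835, q=33222
→ (561835, 33222).  Check: 561835²=315658567225, 286·33222²=315658567224, difference 1.

561835 33222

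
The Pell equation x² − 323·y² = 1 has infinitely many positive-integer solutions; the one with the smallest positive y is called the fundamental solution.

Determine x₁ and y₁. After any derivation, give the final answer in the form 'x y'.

√323 → a₀=17, period (1,34); ℓ=2 even so k=1
a_0=17:  p_0=17·1+0=17,  q_0=17·0+1=1
a_1=1:  p_1=1·17+1=18,  q_1=1·1+0=1
fundamental: x₁=18, y₁=1  (since 324 − 323·1 = 1)

18 1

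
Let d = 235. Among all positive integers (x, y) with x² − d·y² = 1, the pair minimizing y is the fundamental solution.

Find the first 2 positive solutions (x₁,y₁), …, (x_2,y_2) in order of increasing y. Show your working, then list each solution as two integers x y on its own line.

d=235: √d = [15; 3,30] (ℓ=2, even), read p_1/q_1
i=0: a=15 ⇒ p=15, q=1
i=1: a=3 ⇒ p=46, q=3
→ (46, 3).  Check: 46²=2116, 235·3²=2115, difference 1.
k=2:  x_2 = 46·46+235·3·3 = 4231,  y_2 = 46·3+3·46 = 276

46 3
4231 276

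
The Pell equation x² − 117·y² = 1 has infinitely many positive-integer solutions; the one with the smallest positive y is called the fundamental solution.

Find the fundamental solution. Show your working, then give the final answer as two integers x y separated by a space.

649 60

√117 → a₀=10, period (1,4,2,4,1,20); ℓ=6 even so k=5
a_0=10:  p_0=10·1+0=10,  q_0=10·0+1=1
a_1=1:  p_1=1·10+1=11,  q_1=1·1+0=1
…
a_3=2:  p_3=2·54+11=119,  q_3=2·5+1=11
a_4=4:  p_4=4·119+54=530,  q_4=4·11+5=49
a_5=1:  p_5=1·530+119=649,  q_5=1·49+11=60
fundamental: x₁=649, y₁=60  (since 421201 − 117·3600 = 1)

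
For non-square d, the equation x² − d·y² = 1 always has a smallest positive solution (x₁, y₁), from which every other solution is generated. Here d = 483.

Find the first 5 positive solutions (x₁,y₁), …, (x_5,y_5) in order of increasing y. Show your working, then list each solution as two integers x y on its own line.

22 1
967 44
42526 1935
1870177 85096
82245262 3742289

√483 = [21; 1,42, …], period ℓ=2 (even) → k=1
step 0: (21, 1)  from 21·(1,0) + (0,1)
step 1: (22, 1)  from 1·(21,1) + (1,0)
→ (22, 1).  Check: 22²=484, 483·1²=483, difference 1.
(22+1√483)^2 = 967 + 44√483
(22+1√483)^3 = 42526 + 1935√483
(22+1√483)^4 = 1870177 + 85096√483
(22+1√483)^5 = 82245262 + 3742289√483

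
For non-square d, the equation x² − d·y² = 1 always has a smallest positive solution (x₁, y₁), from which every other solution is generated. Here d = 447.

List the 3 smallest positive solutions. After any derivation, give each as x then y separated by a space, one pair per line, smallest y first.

[21; 7,42] for √447; ℓ=2 ⇒ convergent index 1
i=0: a=21 ⇒ p=21, q=1
i=1: a=7 ⇒ p=148, q=7
→ (148, 7).  Check: 148²=21904, 447·7²=21903, difference 1.
(x_2, y_2) = (148·148 + 447·7·7, 148·7 + 7·148) = (43807, 2072)
(x_3, y_3) = (148·43807 + 447·7·2072, 148·2072 + 7·43807) = (12966724, 613305)

148 7
43807 2072
12966724 613305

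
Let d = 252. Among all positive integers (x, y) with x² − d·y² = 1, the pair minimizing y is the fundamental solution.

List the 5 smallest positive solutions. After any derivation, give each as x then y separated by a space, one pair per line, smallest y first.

127 8
32257 2032
8193151 516120
2081028097 131092448
528572943487 33296965672

√252 = [15; 1,6,1,30, …], period ℓ=4 (even) → k=3
a_0=15:  p_0=15·1+0=15,  q_0=15·0+1=1
a_1=1:  p_1=1·15+1=16,  q_1=1·1+0=1
a_2=6:  p_2=6·16+15=111,  q_2=6·1+1=7
a_3=1:  p_3=1·111+16=127,  q_3=1·7+1=8
→ (127, 8).  Check: 127²=16129, 252·8²=16128, difference 1.
(x_2, y_2) = (127·127 + 252·8·8, 127·8 + 8·127) = (32257, 2032)
(x_3, y_3) = (127·32257 + 252·8·2032, 127·2032 + 8·32257) = (8193151, 516120)
(x_4, y_4) = (127·8193151 + 252·8·516120, 127·516120 + 8·8193151) = (2081028097, 131092448)
(x_5, y_5) = (127·2081028097 + 252·8·131092448, 127·131092448 + 8·2081028097) = (528572943487, 33296965672)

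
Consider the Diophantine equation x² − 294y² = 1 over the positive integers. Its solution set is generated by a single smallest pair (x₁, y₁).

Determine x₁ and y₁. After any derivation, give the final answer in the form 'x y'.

d=294: √d = [17; 6,1,4,1,6,34] (ℓ=6, even), read p_5/q_5
i=0: a=17 ⇒ p=17, q=1
i=1: a=6 ⇒ p=103, q=6
i=2: a=1 ⇒ p=120, q=7
i=3: a=4 ⇒ p=583, q=34
i=4: a=1 ⇒ p=703, q=41
i=5: a=6 ⇒ p=4801, q=280
(x₁, y₁) = (4801, 280);  4801² − 294·280² = 1 ✓

4801 280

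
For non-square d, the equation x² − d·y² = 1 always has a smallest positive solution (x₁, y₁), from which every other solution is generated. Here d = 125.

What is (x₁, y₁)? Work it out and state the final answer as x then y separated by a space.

[11; 5,1,1,5,22] for √125; ℓ=5 ⇒ convergent index 9
a_0=11:  p_0=11·1+0=11,  q_0=11·0+1=1
a_1=5:  p_1=5·11+1=56,  q_1=5·1+0=5
a_2=1:  p_2=1·56+11=67,  q_2=1·5+1=6
a_3=1:  p_3=1·67+56=123,  q_3=1·6+5=11
a_4=5:  p_4=5·123+67=682,  q_4=5·11+6=61
a_5=22:  p_5=22·682+123=15127,  q_5=22·61+11=1353
…
a_8=1:  p_8=1·91444+76317=167761,  q_8=1·8179+6826=15005
a_9=5:  p_9=5·167761+91444=930249,  q_9=5·15005+8179=83204
→ (930249, 83204).  Check: 930249²=865363202001, 125·83204²=865363202000, difference 1.

930249 83204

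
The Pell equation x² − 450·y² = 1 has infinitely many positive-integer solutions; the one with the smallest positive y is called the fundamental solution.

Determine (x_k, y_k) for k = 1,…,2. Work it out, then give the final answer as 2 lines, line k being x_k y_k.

d=450: √d = [21; 4,1,2,4,2,1,4,42] (ℓ=8, even), read p_7/q_7
k=0  a_k=21  p_k/q_k = 21/1
k=1  a_k=4  p_k/q_k = 85/4
k=2  a_k=1  p_k/q_k = 106/5
k=3  a_k=2  p_k/q_k = 297/14
k=4  a_k=4  p_k/q_k = 1294/61
k=5  a_k=2  p_k/q_k = 2885/136
k=6  a_k=1  p_k/q_k = 4179/197
k=7  a_k=4  p_k/q_k = 19601/924
(x₁, y₁) = (19601, 924);  19601² − 450·924² = 1 ✓
(19601+924√450)^2 = 768398401 + 36222648√450

19601 924
768398401 36222648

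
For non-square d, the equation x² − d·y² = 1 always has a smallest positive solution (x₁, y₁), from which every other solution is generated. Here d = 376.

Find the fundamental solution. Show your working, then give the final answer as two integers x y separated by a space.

2143295 110532

d=376: √d = [19; 2,1,1,3,1,…,1,2,38] (ℓ=16, even), read p_15/q_15
a_0=19:  p_0=19·1+0=19,  q_0=19·0+1=1
a_1=2:  p_1=2·19+1=39,  q_1=2·1+0=2
a_2=1:  p_2=1·39+19=58,  q_2=1·2+1=3
…
a_9=2:  p_9=2·12953+2928=28834,  q_9=2·668+151=1487
a_10=2:  p_10=2·28834+12953=70621,  q_10=2·1487+668=3642
a_11=1:  p_11=1·70621+28834=99455,  q_11=1·3642+1487=5129
…
a_14=1:  p_14=1·468441+368986=837427,  q_14=1·24158+19029=43187
a_15=2:  p_15=2·837427+468441=2143295,  q_15=2·43187+24158=110532
fundamental: x₁=2143295, y₁=110532  (since 4593713457025 − 376·12217323024 = 1)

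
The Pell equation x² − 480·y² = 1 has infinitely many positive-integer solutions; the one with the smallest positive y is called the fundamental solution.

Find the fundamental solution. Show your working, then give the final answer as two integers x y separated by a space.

241 11

√480 = [21; 1,9,1,42, …], period ℓ=4 (even) → k=3
i=0: a=21 ⇒ p=21, q=1
…
i=2: a=9 ⇒ p=219, q=10
i=3: a=1 ⇒ p=241, q=11
fundamental: x₁=241, y₁=11  (since 58081 − 480·121 = 1)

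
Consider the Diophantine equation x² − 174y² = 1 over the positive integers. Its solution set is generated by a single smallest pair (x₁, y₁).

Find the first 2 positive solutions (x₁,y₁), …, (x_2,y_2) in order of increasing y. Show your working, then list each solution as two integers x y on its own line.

[13; 5,4,5,26] for √174; ℓ=4 ⇒ convergent index 3
k=0  a_k=13  p_k/q_k = 13/1
…
k=2  a_k=4  p_k/q_k = 277/21
k=3  a_k=5  p_k/q_k = 1451/110
(x₁, y₁) = (1451, 110);  1451² − 174·110² = 1 ✓
n=2: (1451,110)∘(1451,110) = (1451·1451+174·110·110, 1451·110+110·1451) = (4210801,319220)

1451 110
4210801 319220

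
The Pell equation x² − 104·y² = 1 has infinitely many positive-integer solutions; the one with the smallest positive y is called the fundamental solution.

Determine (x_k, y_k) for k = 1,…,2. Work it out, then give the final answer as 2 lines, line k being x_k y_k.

d=104: √d = [10; 5,20] (ℓ=2, even), read p_1/q_1
i=0: a=10 ⇒ p=10, q=1
i=1: a=5 ⇒ p=51, q=5
(x₁, y₁) = (51, 5);  51² − 104·5² = 1 ✓
(x_2, y_2) = (51·51 + 104·5·5, 51·5 + 5·51) = (5201, 510)

51 5
5201 510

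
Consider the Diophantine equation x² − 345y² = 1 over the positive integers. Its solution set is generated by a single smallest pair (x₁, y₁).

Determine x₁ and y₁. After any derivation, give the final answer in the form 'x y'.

6761 364

[18; 1,1,2,1,6,1,2,1,1,36] for √345; ℓ=10 ⇒ convergent index 9
i=0: a=18 ⇒ p=18, q=1
…
i=8: a=1 ⇒ p=3882, q=209
i=9: a=1 ⇒ p=6761, q=364
→ (6761, 364).  Check: 6761²=45711121, 345·364²=45711120, difference 1.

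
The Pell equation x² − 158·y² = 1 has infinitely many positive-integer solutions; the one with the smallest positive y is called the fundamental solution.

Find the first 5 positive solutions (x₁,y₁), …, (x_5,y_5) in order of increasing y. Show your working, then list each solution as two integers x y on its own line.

d=158: √d = [12; 1,1,3,12,3,1,1,24] (ℓ=8, even), read p_7/q_7
k=0  a_k=12  p_k/q_k = 12/1
k=1  a_k=1  p_k/q_k = 13/1
…
k=3  a_k=3  p_k/q_k = 88/7
…
k=6  a_k=1  p_k/q_k = 4412/351
k=7  a_k=1  p_k/q_k = 7743/616
fundamental: x₁=7743, y₁=616  (since 59954049 − 158·379456 = 1)
(x_2, y_2) = (7743·7743 + 158·616·616, 7743·616 + 616·7743) = (119908097, 9539376)
(x_3, y_3) = (7743·119908097 + 158·616·9539376, 7743·9539376 + 616·119908097) = (1856896782399, 147726776120)
(x_4, y_4) = (7743·1856896782399 + 158·616·147726776120, 7743·147726776120 + 616·1856896782399) = (28755903452322817, 2287696845454944)
(x_5, y_5) = (7743·28755903452322817 + 158·616·2287696845454944, 7743·2287696845454944 + 616·28755903452322817) = (445313919005774361663, 35427273200988486664)

7743 616
119908097 9539376
1856896782399 147726776120
28755903452322817 2287696845454944
445313919005774361663 35427273200988486664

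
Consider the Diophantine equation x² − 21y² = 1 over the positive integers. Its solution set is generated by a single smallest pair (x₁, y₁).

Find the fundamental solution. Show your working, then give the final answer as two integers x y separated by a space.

[4; 1,1,2,1,1,8] for √21; ℓ=6 ⇒ convergent index 5
step 0: (4, 1)  from 4·(1,0) + (0,1)
…
step 3: (23, 5)  from 2·(9,2) + (5,1)
step 4: (32, 7)  from 1·(23,5) + (9,2)
step 5: (55, 12)  from 1·(32,7) + (23,5)
→ (55, 12).  Check: 55²=3025, 21·12²=3024, difference 1.

55 12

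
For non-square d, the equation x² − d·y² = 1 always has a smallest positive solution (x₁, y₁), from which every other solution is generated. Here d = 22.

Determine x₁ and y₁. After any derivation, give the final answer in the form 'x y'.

√22 = [4; 1,2,4,2,1,8, …], period ℓ=6 (even) → k=5
a_0=4:  p_0=4·1+0=4,  q_0=4·0+1=1
…
a_2=2:  p_2=2·5+4=14,  q_2=2·1+1=3
a_3=4:  p_3=4·14+5=61,  q_3=4·3+1=13
a_4=2:  p_4=2·61+14=136,  q_4=2·13+3=29
a_5=1:  p_5=1·136+61=197,  q_5=1·29+13=42
fundamental: x₁=197, y₁=42  (since 38809 − 22·1764 = 1)

197 42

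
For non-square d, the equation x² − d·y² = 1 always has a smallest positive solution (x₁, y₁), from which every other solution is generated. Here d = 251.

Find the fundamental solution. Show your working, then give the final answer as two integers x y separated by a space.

√251 = [15; 1,5,2,1,2,…,5,1,30, …], period ℓ=14 (even) → k=13
step 0: (15, 1)  from 15·(1,0) + (0,1)
…
step 5: (808, 51)  from 2·(301,19) + (206,13)
step 6: (1917, 121)  from 2·(808,51) + (301,19)
…
step 8: (61043, 3853)  from 2·(29563,1866) + (1917,121)
…
step 10: (212692, 13425)  from 1·(151649,9572) + (61043,3853)
…
step 12: (3097857, 195535)  from 5·(577033,36422) + (212692,13425)
step 13: (3674890, 231957)  from 1·(3097857,195535) + (577033,36422)
→ (3674890, 231957).  Check: 3674890²=13504816512100, 251·231957²=13504816512099, difference 1.

3674890 231957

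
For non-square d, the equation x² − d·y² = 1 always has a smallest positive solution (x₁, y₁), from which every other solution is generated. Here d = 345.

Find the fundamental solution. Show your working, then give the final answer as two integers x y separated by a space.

6761 364

d=345: √d = [18; 1,1,2,1,6,1,2,1,1,36] (ℓ=10, even), read p_9/q_9
k=0  a_k=18  p_k/q_k = 18/1
k=1  a_k=1  p_k/q_k = 19/1
…
k=5  a_k=6  p_k/q_k = 873/47
…
k=8  a_k=1  p_k/q_k = 3882/209
k=9  a_k=1  p_k/q_k = 6761/364
(x₁, y₁) = (6761, 364);  6761² − 345·364² = 1 ✓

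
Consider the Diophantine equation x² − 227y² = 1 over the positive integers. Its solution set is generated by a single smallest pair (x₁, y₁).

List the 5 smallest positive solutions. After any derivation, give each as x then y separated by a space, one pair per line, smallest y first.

226 15
102151 6780
46172026 3064545
20869653601 1385167560
9433037255626 626092672575

[15; 15,30] for √227; ℓ=2 ⇒ convergent index 1
k=0  a_k=15  p_k/q_k = 15/1
k=1  a_k=15  p_k/q_k = 226/15
→ (226, 15).  Check: 226²=51076, 227·15²=51075, difference 1.
k=2:  x_2 = 226·226+227·15·15 = 102151,  y_2 = 226·15+15·226 = 6780
k=3:  x_3 = 226·102151+227·15·6780 = 46172026,  y_3 = 226·6780+15·102151 = 3064545
k=4:  x_4 = 226·46172026+227·15·3064545 = 20869653601,  y_4 = 226·3064545+15·46172026 = 1385167560
k=5:  x_5 = 226·20869653601+227·15·1385167560 = 9433037255626,  y_5 = 226·1385167560+15·20869653601 = 626092672575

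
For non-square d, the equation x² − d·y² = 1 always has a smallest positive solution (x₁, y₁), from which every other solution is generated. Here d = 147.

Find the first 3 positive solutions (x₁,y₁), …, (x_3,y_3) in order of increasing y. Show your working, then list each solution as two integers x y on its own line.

97 8
18817 1552
3650401 301080

[12; 8,24] for √147; ℓ=2 ⇒ convergent index 1
a_0=12:  p_0=12·1+0=12,  q_0=12·0+1=1
a_1=8:  p_1=8·12+1=97,  q_1=8·1+0=8
→ (97, 8).  Check: 97²=9409, 147·8²=9408, difference 1.
(97+8√147)^2 = 18817 + 1552√147
(97+8√147)^3 = 3650401 + 301080√147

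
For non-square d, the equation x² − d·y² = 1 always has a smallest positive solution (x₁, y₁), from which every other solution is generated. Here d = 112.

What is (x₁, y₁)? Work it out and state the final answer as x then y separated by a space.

127 12

√112 = [10; 1,1,2,1,1,20, …], period ℓ=6 (even) → k=5
step 0: (10, 1)  from 10·(1,0) + (0,1)
step 1: (11, 1)  from 1·(10,1) + (1,0)
step 2: (21, 2)  from 1·(11,1) + (10,1)
step 3: (53, 5)  from 2·(21,2) + (11,1)
step 4: (74, 7)  from 1·(53,5) + (21,2)
step 5: (127, 12)  from 1·(74,7) + (53,5)
fundamental: x₁=127, y₁=12  (since 16129 − 112·144 = 1)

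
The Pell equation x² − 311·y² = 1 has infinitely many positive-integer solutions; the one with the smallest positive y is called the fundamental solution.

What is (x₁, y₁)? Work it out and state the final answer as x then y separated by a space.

16883880 957397

√311 → a₀=17, period (1,1,1,2,1,…,1,1,34); ℓ=16 even so k=15
i=0: a=17 ⇒ p=17, q=1
i=1: a=1 ⇒ p=18, q=1
i=2: a=1 ⇒ p=35, q=2
…
i=4: a=2 ⇒ p=141, q=8
i=5: a=1 ⇒ p=194, q=11
i=6: a=6 ⇒ p=1305, q=74
i=7: a=3 ⇒ p=4109, q=233
i=8: a=17 ⇒ p=71158, q=4035
i=9: a=3 ⇒ p=217583, q=12338
i=10: a=6 ⇒ p=1376656, q=78063
i=11: a=1 ⇒ p=1594239, q=90401
…
i=13: a=1 ⇒ p=6159373, q=349266
i=14: a=1 ⇒ p=10724507, q=608131
i=15: a=1 ⇒ p=16883880, q=957397
→ (16883880, 957397).  Check: 16883880²=285065403854400, 311·957397²=285065403854399, difference 1.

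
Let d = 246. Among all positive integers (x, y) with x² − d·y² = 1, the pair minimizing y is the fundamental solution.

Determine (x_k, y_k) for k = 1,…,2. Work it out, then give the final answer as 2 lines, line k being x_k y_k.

88805 5662
15772656049 1005627820

√246 → a₀=15, period (1,2,5,1,14,1,5,2,1,30); ℓ=10 even so k=9
k=0  a_k=15  p_k/q_k = 15/1
…
k=3  a_k=5  p_k/q_k = 251/16
k=4  a_k=1  p_k/q_k = 298/19
…
k=6  a_k=1  p_k/q_k = 4721/301
k=7  a_k=5  p_k/q_k = 28028/1787
k=8  a_k=2  p_k/q_k = 60777/3875
k=9  a_k=1  p_k/q_k = 88805/5662
(x₁, y₁) = (88805, 5662);  88805² − 246·5662² = 1 ✓
n=2: (88805,5662)∘(88805,5662) = (88805·88805+246·5662·5662, 88805·5662+5662·88805) = (15772656049,1005627820)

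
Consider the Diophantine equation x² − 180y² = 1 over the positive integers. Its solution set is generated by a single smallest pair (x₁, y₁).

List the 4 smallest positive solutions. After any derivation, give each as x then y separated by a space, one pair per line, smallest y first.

161 12
51841 3864
16692641 1244196
5374978561 400627248

[13; 2,2,2,26] for √180; ℓ=4 ⇒ convergent index 3
k=0  a_k=13  p_k/q_k = 13/1
k=1  a_k=2  p_k/q_k = 27/2
k=2  a_k=2  p_k/q_k = 67/5
k=3  a_k=2  p_k/q_k = 161/12
(x₁, y₁) = (161, 12);  161² − 180·12² = 1 ✓
k=2:  x_2 = 161·161+180·12·12 = 51841,  y_2 = 161·12+12·161 = 3864
k=3:  x_3 = 161·51841+180·12·3864 = 16692641,  y_3 = 161·3864+12·51841 = 1244196
k=4:  x_4 = 161·16692641+180·12·1244196 = 5374978561,  y_4 = 161·1244196+12·16692641 = 400627248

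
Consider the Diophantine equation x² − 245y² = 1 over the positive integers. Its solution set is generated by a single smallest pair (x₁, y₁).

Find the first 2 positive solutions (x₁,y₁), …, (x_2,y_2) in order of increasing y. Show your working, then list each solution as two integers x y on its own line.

51841 3312
5374978561 343394784

[15; 1,1,1,7,6,7,1,1,1,30] for √245; ℓ=10 ⇒ convergent index 9
a_0=15:  p_0=15·1+0=15,  q_0=15·0+1=1
a_1=1:  p_1=1·15+1=16,  q_1=1·1+0=1
a_2=1:  p_2=1·16+15=31,  q_2=1·1+1=2
a_3=1:  p_3=1·31+16=47,  q_3=1·2+1=3
a_4=7:  p_4=7·47+31=360,  q_4=7·3+2=23
a_5=6:  p_5=6·360+47=2207,  q_5=6·23+3=141
a_6=7:  p_6=7·2207+360=15809,  q_6=7·141+23=1010
a_7=1:  p_7=1·15809+2207=18016,  q_7=1·1010+141=1151
a_8=1:  p_8=1·18016+15809=33825,  q_8=1·1151+1010=2161
a_9=1:  p_9=1·33825+18016=51841,  q_9=1·2161+1151=3312
fundamental: x₁=51841, y₁=3312  (since 2687489281 − 245·10969344 = 1)
k=2:  x_2 = 51841·51841+245·3312·3312 = 5374978561,  y_2 = 51841·3312+3312·51841 = 343394784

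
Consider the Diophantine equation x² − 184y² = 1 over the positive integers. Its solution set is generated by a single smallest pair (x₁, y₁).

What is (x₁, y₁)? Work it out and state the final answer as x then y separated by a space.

24335 1794

√184 → a₀=13, period (1,1,3,2,1,2,1,2,3,1,1,26); ℓ=12 even so k=11
step 0: (13, 1)  from 13·(1,0) + (0,1)
step 1: (14, 1)  from 1·(13,1) + (1,0)
…
step 3: (95, 7)  from 3·(27,2) + (14,1)
step 4: (217, 16)  from 2·(95,7) + (27,2)
step 5: (312, 23)  from 1·(217,16) + (95,7)
step 6: (841, 62)  from 2·(312,23) + (217,16)
step 7: (1153, 85)  from 1·(841,62) + (312,23)
step 8: (3147, 232)  from 2·(1153,85) + (841,62)
step 9: (10594, 781)  from 3·(3147,232) + (1153,85)
step 10: (13741, 1013)  from 1·(10594,781) + (3147,232)
step 11: (24335, 1794)  from 1·(13741,1013) + (10594,781)
(x₁, y₁) = (24335, 1794);  24335² − 184·1794² = 1 ✓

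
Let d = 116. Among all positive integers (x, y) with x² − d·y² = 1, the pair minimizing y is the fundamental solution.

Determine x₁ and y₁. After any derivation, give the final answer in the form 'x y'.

√116 → a₀=10, period (1,3,2,1,4,1,2,3,1,20); ℓ=10 even so k=9
a_0=10:  p_0=10·1+0=10,  q_0=10·0+1=1
a_1=1:  p_1=1·10+1=11,  q_1=1·1+0=1
a_2=3:  p_2=3·11+10=43,  q_2=3·1+1=4
…
a_5=4:  p_5=4·140+97=657,  q_5=4·13+9=61
…
a_8=3:  p_8=3·2251+797=7550,  q_8=3·209+74=701
a_9=1:  p_9=1·7550+2251=9801,  q_9=1·701+209=910
(x₁, y₁) = (9801, 910);  9801² − 116·910² = 1 ✓

9801 910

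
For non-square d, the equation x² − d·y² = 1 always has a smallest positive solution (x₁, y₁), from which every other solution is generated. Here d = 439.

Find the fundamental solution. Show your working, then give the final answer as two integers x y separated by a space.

440 21

√439 = [20; 1,19,1,40, …], period ℓ=4 (even) → k=3
k=0  a_k=20  p_k/q_k = 20/1
k=1  a_k=1  p_k/q_k = 21/1
k=2  a_k=19  p_k/q_k = 419/20
k=3  a_k=1  p_k/q_k = 440/21
fundamental: x₁=440, y₁=21  (since 193600 − 439·441 = 1)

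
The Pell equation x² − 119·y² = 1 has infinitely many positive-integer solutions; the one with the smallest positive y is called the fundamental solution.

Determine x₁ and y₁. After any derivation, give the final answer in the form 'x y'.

120 11

d=119: √d = [10; 1,9,1,20] (ℓ=4, even), read p_3/q_3
k=0  a_k=10  p_k/q_k = 10/1
…
k=2  a_k=9  p_k/q_k = 109/10
k=3  a_k=1  p_k/q_k = 120/11
(x₁, y₁) = (120, 11);  120² − 119·11² = 1 ✓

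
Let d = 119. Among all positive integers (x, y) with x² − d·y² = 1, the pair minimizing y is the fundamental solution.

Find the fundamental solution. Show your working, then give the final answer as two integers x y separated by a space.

120 11

√119 → a₀=10, period (1,9,1,20); ℓ=4 even so k=3
step 0: (10, 1)  from 10·(1,0) + (0,1)
step 1: (11, 1)  from 1·(10,1) + (1,0)
step 2: (109, 10)  from 9·(11,1) + (10,1)
step 3: (120, 11)  from 1·(109,10) + (11,1)
→ (120, 11).  Check: 120²=14400, 119·11²=14399, difference 1.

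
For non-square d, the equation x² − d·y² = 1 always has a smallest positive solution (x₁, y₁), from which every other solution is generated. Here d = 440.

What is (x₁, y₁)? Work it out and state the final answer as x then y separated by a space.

√440 → a₀=20, period (1,40); ℓ=2 even so k=1
i=0: a=20 ⇒ p=20, q=1
i=1: a=1 ⇒ p=21, q=1
→ (21, 1).  Check: 21²=441, 440·1²=440, difference 1.

21 1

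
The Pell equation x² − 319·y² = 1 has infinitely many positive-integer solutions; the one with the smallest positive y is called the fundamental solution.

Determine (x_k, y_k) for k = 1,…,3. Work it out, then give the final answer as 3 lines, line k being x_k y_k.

√319 = [17; 1,6,5,1,4,…,6,1,34, …], period ℓ=14 (even) → k=13
i=0: a=17 ⇒ p=17, q=1
i=1: a=1 ⇒ p=18, q=1
i=2: a=6 ⇒ p=125, q=7
i=3: a=5 ⇒ p=643, q=36
i=4: a=1 ⇒ p=768, q=43
i=5: a=4 ⇒ p=3715, q=208
i=6: a=3 ⇒ p=11913, q=667
…
i=10: a=1 ⇒ p=309613, q=17335
i=11: a=5 ⇒ p=1798881, q=100718
i=12: a=6 ⇒ p=11102899, q=621643
i=13: a=1 ⇒ p=12901780, q=722361
→ (12901780, 722361).  Check: 12901780²=166455927168400, 319·722361²=166455927168399, difference 1.
n=2: (12901780,722361)∘(12901780,722361) = (12901780·12901780+319·722361·722361, 12901780·722361+722361·12901780) = (332911854336799,18639485405160)
n=3: (332911854336799,18639485405160)∘(12901780,722361) = (12901780·332911854336799+319·722361·18639485405160, 12901780·18639485405160+722361·332911854336799) = (8590311008090840302660,480965080021169647239)

12901780 722361
332911854336799 18639485405160
8590311008090840302660 480965080021169647239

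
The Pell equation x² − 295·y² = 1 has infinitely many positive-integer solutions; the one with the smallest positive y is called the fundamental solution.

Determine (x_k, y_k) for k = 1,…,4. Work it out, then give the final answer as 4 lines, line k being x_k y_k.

2024999 117900
8201241900001 477494764200
33215013292518224999 1933852840020353700
134520737404664024967600001 7832100134376274949528400

d=295: √d = [17; 5,1,2,3,2,6,2,3,2,1,5,34] (ℓ=12, even), read p_11/q_11
i=0: a=17 ⇒ p=17, q=1
i=1: a=5 ⇒ p=86, q=5
i=2: a=1 ⇒ p=103, q=6
i=3: a=2 ⇒ p=292, q=17
…
i=5: a=2 ⇒ p=2250, q=131
i=6: a=6 ⇒ p=14479, q=843
i=7: a=2 ⇒ p=31208, q=1817
…
i=9: a=2 ⇒ p=247414, q=14405
i=10: a=1 ⇒ p=355517, q=20699
i=11: a=5 ⇒ p=2024999, q=117900
(x₁, y₁) = (2024999, 117900);  2024999² − 295·117900² = 1 ✓
n=2: (2024999,117900)∘(2024999,117900) = (2024999·2024999+295·117900·117900, 2024999·117900+117900·2024999) = (8201241900001,477494764200)
n=3: (8201241900001,477494764200)∘(2024999,117900) = (2024999·8201241900001+295·117900·477494764200, 2024999·477494764200+117900·8201241900001) = (33215013292518224999,1933852840020353700)
n=4: (33215013292518224999,1933852840020353700)∘(2024999,117900) = (2024999·33215013292518224999+295·117900·1933852840020353700, 2024999·1933852840020353700+117900·33215013292518224999) = (134520737404664024967600001,7832100134376274949528400)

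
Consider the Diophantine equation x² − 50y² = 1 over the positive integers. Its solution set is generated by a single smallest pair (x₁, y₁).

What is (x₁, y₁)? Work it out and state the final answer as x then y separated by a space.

99 14

√50 = [7; 14, …], period ℓ=1 (odd) → k=1
i=0: a=7 ⇒ p=7, q=1
i=1: a=14 ⇒ p=99, q=14
fundamental: x₁=99, y₁=14  (since 9801 − 50·196 = 1)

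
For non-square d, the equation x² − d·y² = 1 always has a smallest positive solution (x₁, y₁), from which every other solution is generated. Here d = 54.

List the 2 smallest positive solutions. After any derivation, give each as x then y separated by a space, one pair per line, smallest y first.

485 66
470449 64020

d=54: √d = [7; 2,1,6,1,2,14] (ℓ=6, even), read p_5/q_5
i=0: a=7 ⇒ p=7, q=1
…
i=3: a=6 ⇒ p=147, q=20
i=4: a=1 ⇒ p=169, q=23
i=5: a=2 ⇒ p=485, q=66
fundamental: x₁=485, y₁=66  (since 235225 − 54·4356 = 1)
k=2:  x_2 = 485·485+54·66·66 = 470449,  y_2 = 485·66+66·485 = 64020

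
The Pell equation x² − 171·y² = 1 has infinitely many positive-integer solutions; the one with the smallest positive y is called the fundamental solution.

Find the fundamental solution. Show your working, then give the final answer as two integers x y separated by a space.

170 13

[13; 13,26] for √171; ℓ=2 ⇒ convergent index 1
a_0=13:  p_0=13·1+0=13,  q_0=13·0+1=1
a_1=13:  p_1=13·13+1=170,  q_1=13·1+0=13
→ (170, 13).  Check: 170²=28900, 171·13²=28899, difference 1.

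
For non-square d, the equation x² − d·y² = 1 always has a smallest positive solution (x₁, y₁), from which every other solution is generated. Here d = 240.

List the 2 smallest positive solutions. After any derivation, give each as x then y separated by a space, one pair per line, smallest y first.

√240 = [15; 2,30, …], period ℓ=2 (even) → k=1
k=0  a_k=15  p_k/q_k = 15/1
k=1  a_k=2  p_k/q_k = 31/2
→ (31, 2).  Check: 31²=961, 240·2²=960, difference 1.
n=2: (31,2)∘(31,2) = (31·31+240·2·2, 31·2+2·31) = (1921,124)

31 2
1921 124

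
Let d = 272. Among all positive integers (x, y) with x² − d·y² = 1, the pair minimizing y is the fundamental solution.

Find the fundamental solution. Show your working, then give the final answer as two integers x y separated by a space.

33 2

d=272: √d = [16; 2,32] (ℓ=2, even), read p_1/q_1
k=0  a_k=16  p_k/q_k = 16/1
k=1  a_k=2  p_k/q_k = 33/2
(x₁, y₁) = (33, 2);  33² − 272·2² = 1 ✓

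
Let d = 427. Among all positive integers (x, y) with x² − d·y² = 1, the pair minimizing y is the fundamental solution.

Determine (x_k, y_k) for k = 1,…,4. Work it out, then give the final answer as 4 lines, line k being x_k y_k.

d=427: √d = [20; 1,1,1,40] (ℓ=4, even), read p_3/q_3
i=0: a=20 ⇒ p=20, q=1
i=1: a=1 ⇒ p=21, q=1
i=2: a=1 ⇒ p=41, q=2
i=3: a=1 ⇒ p=62, q=3
fundamental: x₁=62, y₁=3  (since 3844 − 427·9 = 1)
(x_2, y_2) = (62·62 + 427·3·3, 62·3 + 3·62) = (7687, 372)
(x_3, y_3) = (62·7687 + 427·3·372, 62·372 + 3·7687) = (953126, 46125)
(x_4, y_4) = (62·953126 + 427·3·46125, 62·46125 + 3·953126) = (118179937, 5719128)

62 3
7687 372
953126 46125
118179937 5719128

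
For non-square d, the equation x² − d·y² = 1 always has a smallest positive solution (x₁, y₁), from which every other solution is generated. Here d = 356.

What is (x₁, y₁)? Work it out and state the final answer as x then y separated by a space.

500001 26500

√356 = [18; 1,6,1,1,2,…,6,1,36, …], period ℓ=14 (even) → k=13
i=0: a=18 ⇒ p=18, q=1
…
i=9: a=2 ⇒ p=28151, q=1492
i=10: a=1 ⇒ p=37868, q=2007
…
i=12: a=6 ⇒ p=433982, q=23001
i=13: a=1 ⇒ p=500001, q=26500
→ (500001, 26500).  Check: 500001²=250001000001, 356·26500²=250001000000, difference 1.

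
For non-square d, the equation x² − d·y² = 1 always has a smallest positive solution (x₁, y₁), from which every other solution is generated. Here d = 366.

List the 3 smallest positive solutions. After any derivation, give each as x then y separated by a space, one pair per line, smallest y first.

907925 47458
1648655611249 86176609300
2993711291685588725 156483795997357542

√366 → a₀=19, period (7,1,1,1,2,12,2,1,1,1,7,38); ℓ=12 even so k=11
a_0=19:  p_0=19·1+0=19,  q_0=19·0+1=1
a_1=7:  p_1=7·19+1=134,  q_1=7·1+0=7
a_2=1:  p_2=1·134+19=153,  q_2=1·7+1=8
a_3=1:  p_3=1·153+134=287,  q_3=1·8+7=15
a_4=1:  p_4=1·287+153=440,  q_4=1·15+8=23
…
a_6=12:  p_6=12·1167+440=14444,  q_6=12·61+23=755
a_7=2:  p_7=2·14444+1167=30055,  q_7=2·755+61=1571
a_8=1:  p_8=1·30055+14444=44499,  q_8=1·1571+755=2326
a_9=1:  p_9=1·44499+30055=74554,  q_9=1·2326+1571=3897
a_10=1:  p_10=1·74554+44499=119053,  q_10=1·3897+2326=6223
a_11=7:  p_11=7·119053+74554=907925,  q_11=7·6223+3897=47458
fundamental: x₁=907925, y₁=47458  (since 824327805625 − 366·2252261764 = 1)
n=2: (907925,47458)∘(907925,47458) = (907925·907925+366·47458·47458, 907925·47458+47458·907925) = (1648655611249,86176609300)
n=3: (1648655611249,86176609300)∘(907925,47458) = (907925·1648655611249+366·47458·86176609300, 907925·86176609300+47458·1648655611249) = (2993711291685588725,156483795997357542)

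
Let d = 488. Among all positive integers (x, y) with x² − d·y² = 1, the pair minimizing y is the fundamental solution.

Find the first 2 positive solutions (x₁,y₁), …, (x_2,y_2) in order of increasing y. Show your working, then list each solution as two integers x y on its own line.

d=488: √d = [22; 11,44] (ℓ=2, even), read p_1/q_1
step 0: (22, 1)  from 22·(1,0) + (0,1)
step 1: (243, 11)  from 11·(22,1) + (1,0)
→ (243, 11).  Check: 243²=59049, 488·11²=59048, difference 1.
(243+11√488)^2 = 118097 + 5346√488

243 11
118097 5346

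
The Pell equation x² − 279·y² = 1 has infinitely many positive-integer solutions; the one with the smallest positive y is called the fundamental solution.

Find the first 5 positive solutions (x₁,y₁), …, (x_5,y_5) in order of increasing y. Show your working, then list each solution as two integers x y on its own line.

√279 = [16; 1,2,2,1,2,2,1,32, …], period ℓ=8 (even) → k=7
a_0=16:  p_0=16·1+0=16,  q_0=16·0+1=1
a_1=1:  p_1=1·16+1=17,  q_1=1·1+0=1
…
a_4=1:  p_4=1·117+50=167,  q_4=1·7+3=10
…
a_6=2:  p_6=2·451+167=1069,  q_6=2·27+10=64
a_7=1:  p_7=1·1069+451=1520,  q_7=1·64+27=91
fundamental: x₁=1520, y₁=91  (since 2310400 − 279·8281 = 1)
(1520+91√279)^2 = 4620799 + 276640√279
(1520+91√279)^3 = 14047227440 + 840985509√279
(1520+91√279)^4 = 42703566796801 + 2556595670720√279
(1520+91√279)^5 = 129818829015047600 + 7772049998003291√279

1520 91
4620799 276640
14047227440 840985509
42703566796801 2556595670720
129818829015047600 7772049998003291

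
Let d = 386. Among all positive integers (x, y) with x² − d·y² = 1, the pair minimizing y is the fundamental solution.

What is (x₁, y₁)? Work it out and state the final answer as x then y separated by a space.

111555 5678

[19; 1,1,1,4,1,18,1,4,1,1,1,38] for √386; ℓ=12 ⇒ convergent index 11
k=0  a_k=19  p_k/q_k = 19/1
…
k=2  a_k=1  p_k/q_k = 39/2
k=3  a_k=1  p_k/q_k = 59/3
k=4  a_k=4  p_k/q_k = 275/14
…
k=6  a_k=18  p_k/q_k = 6287/320
k=7  a_k=1  p_k/q_k = 6621/337
…
k=9  a_k=1  p_k/q_k = 39392/2005
k=10  a_k=1  p_k/q_k = 72163/3673
k=11  a_k=1  p_k/q_k = 111555/5678
→ (111555, 5678).  Check: 111555²=12444518025, 386·5678²=12444518024, difference 1.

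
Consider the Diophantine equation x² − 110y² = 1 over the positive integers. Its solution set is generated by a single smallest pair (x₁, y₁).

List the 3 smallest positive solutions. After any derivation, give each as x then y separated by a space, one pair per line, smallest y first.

21 2
881 84
36981 3526

[10; 2,20] for √110; ℓ=2 ⇒ convergent index 1
step 0: (10, 1)  from 10·(1,0) + (0,1)
step 1: (21, 2)  from 2·(10,1) + (1,0)
→ (21, 2).  Check: 21²=441, 110·2²=440, difference 1.
(21+2√110)^2 = 881 + 84√110
(21+2√110)^3 = 36981 + 3526√110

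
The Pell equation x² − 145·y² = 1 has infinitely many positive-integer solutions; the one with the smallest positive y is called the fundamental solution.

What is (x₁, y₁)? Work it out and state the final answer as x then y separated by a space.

289 24

√145 = [12; 24, …], period ℓ=1 (odd) → k=1
k=0  a_k=12  p_k/q_k = 12/1
k=1  a_k=24  p_k/q_k = 289/24
fundamental: x₁=289, y₁=24  (since 83521 − 145·576 = 1)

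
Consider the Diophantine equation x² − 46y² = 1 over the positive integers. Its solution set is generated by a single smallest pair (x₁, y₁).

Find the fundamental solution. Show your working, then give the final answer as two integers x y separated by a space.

√46 = [6; 1,3,1,1,2,6,2,1,1,3,1,12, …], period ℓ=12 (even) → k=11
i=0: a=6 ⇒ p=6, q=1
i=1: a=1 ⇒ p=7, q=1
…
i=3: a=1 ⇒ p=34, q=5
i=4: a=1 ⇒ p=61, q=9
i=5: a=2 ⇒ p=156, q=23
i=6: a=6 ⇒ p=997, q=147
…
i=8: a=1 ⇒ p=3147, q=464
i=9: a=1 ⇒ p=5297, q=781
i=10: a=3 ⇒ p=19038, q=2807
i=11: a=1 ⇒ p=24335, q=3588
fundamental: x₁=24335, y₁=3588  (since 592192225 − 46·12873744 = 1)

24335 3588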